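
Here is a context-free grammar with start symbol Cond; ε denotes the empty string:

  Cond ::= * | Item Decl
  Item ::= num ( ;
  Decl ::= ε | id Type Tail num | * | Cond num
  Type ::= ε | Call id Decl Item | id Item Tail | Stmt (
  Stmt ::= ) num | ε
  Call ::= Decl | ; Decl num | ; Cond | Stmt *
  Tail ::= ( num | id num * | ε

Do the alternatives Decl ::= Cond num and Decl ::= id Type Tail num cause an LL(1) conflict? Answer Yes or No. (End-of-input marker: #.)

No

FIRST(Cond num) = { *, num } and FIRST(id Type Tail num) = { id }.
The FIRST sets are disjoint and neither alternative is nullable — no conflict.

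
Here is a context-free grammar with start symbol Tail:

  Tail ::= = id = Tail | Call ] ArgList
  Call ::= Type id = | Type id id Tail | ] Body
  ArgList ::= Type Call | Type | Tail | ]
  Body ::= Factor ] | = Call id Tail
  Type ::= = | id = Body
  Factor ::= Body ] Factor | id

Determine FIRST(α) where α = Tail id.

Add FIRST(Tail) = { =, ], id }; Tail is not nullable, stop.

{ =, ], id }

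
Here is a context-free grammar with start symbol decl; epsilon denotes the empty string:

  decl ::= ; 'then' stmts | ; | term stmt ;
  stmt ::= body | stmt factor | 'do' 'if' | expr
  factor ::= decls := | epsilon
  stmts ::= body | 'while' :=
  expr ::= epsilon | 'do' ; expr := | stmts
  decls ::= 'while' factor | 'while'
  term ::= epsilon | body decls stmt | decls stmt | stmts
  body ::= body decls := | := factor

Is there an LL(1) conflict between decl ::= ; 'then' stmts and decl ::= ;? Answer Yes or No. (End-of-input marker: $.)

Yes

FIRST(; 'then' stmts) = { ; } and FIRST(;) = { ; }.
Both contain ;, so the two alternatives are not disjoint — LL(1) conflict.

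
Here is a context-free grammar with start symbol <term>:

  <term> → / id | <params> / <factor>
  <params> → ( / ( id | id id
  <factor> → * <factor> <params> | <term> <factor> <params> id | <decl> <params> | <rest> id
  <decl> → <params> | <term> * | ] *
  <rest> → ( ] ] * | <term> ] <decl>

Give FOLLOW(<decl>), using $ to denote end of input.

In <factor> → <decl> <params>: add FIRST(<params>) = { (, id }.
In <rest> → <term> ] <decl>: <decl> is at the end, add FOLLOW(<rest>) = { id }.
Union: FOLLOW(<decl>) = { (, id }.

{ (, id }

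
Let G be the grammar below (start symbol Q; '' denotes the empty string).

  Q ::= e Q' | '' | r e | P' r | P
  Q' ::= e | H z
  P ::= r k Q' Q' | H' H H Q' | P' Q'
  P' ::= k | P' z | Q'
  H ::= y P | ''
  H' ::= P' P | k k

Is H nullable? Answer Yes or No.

Yes

H has an ''-production, so H ⇒ ''.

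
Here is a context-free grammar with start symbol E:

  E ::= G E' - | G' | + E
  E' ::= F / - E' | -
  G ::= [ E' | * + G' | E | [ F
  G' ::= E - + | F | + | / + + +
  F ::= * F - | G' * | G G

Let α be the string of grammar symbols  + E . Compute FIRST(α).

{ + }

+ is a terminal; add {+} and stop.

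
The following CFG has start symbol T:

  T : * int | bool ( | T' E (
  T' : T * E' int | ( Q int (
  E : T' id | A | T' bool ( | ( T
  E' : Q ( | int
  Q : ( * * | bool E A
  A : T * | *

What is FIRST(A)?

From A : T *: add FIRST(T) = { (, *, bool }.
A : * contributes {*}.
Union: FIRST(A) = { (, *, bool }.

{ (, *, bool }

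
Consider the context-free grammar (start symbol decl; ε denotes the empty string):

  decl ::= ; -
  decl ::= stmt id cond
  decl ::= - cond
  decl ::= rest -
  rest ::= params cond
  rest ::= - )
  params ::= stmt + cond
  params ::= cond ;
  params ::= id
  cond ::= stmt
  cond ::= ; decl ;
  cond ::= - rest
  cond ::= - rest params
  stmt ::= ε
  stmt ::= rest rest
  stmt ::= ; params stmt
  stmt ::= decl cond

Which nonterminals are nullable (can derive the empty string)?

Directly nullable (have an ε-production): stmt.
cond ::= stmt with every symbol nullable, so cond is nullable.
No other nonterminal has a production whose RHS symbols are all nullable.

{ cond, stmt }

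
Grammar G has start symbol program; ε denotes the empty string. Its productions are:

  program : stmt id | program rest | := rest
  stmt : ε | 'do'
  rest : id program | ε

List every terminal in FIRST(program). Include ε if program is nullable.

From program : stmt id: stmt nullable, take FIRST(stmt) ∪ {id} = { 'do', id }.
From program : program rest: add FIRST(program) = { 'do', :=, id }.
program : := rest contributes {:=}.
Union: FIRST(program) = { 'do', :=, id }.

{ 'do', :=, id }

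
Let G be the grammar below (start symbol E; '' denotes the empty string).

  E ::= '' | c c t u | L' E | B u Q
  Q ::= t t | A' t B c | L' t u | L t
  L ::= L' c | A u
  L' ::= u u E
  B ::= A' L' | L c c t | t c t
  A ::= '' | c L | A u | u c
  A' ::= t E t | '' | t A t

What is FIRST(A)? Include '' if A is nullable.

{ c, u, '' }

A ::= '' contributes ''.
A ::= c L contributes {c}.
From A ::= A u: A nullable, take FIRST(A) ∪ {u} = { c, u }.
A ::= u c contributes {u}.
Union: FIRST(A) = { c, u, '' }.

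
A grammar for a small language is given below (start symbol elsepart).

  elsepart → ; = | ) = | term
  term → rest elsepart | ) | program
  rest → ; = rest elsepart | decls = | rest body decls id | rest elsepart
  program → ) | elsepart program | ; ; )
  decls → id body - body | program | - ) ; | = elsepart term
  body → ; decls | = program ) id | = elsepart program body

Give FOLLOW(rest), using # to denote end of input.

In term → rest elsepart: add FIRST(elsepart) = { ), -, ;, =, id }.
In rest → ; = rest elsepart: add FIRST(elsepart) = { ), -, ;, =, id }.
In rest → rest body decls id: add FIRST(body decls id) = { ;, = }.
In rest → rest elsepart: add FIRST(elsepart) = { ), -, ;, =, id }.
Union: FOLLOW(rest) = { ), -, ;, =, id }.

{ ), -, ;, =, id }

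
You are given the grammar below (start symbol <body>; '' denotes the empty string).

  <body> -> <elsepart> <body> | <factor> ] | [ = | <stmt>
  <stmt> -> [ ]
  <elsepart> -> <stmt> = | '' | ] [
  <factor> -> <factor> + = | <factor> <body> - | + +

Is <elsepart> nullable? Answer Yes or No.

Yes

<elsepart> has an ''-production, so <elsepart> ⇒ ''.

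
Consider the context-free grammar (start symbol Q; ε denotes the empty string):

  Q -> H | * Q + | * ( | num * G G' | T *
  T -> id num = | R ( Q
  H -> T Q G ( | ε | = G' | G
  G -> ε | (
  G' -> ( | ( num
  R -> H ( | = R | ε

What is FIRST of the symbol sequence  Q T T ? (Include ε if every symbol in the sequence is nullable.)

Add FIRST(Q)\{ε} = { (, *, =, id, num }; Q is nullable, continue.
Add FIRST(T) = { (, =, id }; T is not nullable, stop.

{ (, *, =, id, num }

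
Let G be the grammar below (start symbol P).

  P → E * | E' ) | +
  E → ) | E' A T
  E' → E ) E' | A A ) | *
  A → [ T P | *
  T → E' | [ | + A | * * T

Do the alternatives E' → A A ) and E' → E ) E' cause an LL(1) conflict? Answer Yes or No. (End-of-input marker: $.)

Yes

FIRST(A A )) = { *, [ } and FIRST(E ) E') = { ), *, [ }.
Both contain *, so the two alternatives are not disjoint — LL(1) conflict.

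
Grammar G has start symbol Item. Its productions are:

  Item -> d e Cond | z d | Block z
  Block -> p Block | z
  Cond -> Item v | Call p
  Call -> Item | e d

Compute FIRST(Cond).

{ d, e, p, z }

From Cond -> Item v: add FIRST(Item) = { d, p, z }.
From Cond -> Call p: add FIRST(Call) = { d, e, p, z }.
Union: FIRST(Cond) = { d, e, p, z }.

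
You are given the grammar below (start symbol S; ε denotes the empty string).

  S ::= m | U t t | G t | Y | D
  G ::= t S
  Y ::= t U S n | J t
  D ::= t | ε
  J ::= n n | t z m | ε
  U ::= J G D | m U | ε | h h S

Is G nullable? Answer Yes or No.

Nullable nonterminals: D, J, S, U.
No production of G has an RHS whose symbols are all nullable, so G is not nullable.

No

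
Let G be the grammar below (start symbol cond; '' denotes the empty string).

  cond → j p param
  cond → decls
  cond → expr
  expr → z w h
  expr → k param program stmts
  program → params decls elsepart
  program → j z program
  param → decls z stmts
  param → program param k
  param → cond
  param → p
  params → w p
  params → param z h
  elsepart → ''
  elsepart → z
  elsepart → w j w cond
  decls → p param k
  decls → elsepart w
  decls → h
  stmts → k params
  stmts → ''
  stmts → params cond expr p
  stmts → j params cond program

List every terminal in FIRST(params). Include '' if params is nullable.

params → w p contributes {w}.
From params → param z h: add FIRST(param) = { h, j, k, p, w, z }.
Union: FIRST(params) = { h, j, k, p, w, z }.

{ h, j, k, p, w, z }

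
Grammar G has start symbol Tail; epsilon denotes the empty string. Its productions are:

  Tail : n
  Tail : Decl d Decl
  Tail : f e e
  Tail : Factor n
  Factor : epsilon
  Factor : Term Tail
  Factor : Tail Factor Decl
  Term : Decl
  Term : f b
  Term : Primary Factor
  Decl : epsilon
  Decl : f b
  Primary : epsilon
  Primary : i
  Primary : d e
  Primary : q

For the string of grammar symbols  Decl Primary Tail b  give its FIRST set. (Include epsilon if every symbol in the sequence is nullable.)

Add FIRST(Decl)\{epsilon} = { f }; Decl is nullable, continue.
Add FIRST(Primary)\{epsilon} = { d, i, q }; Primary is nullable, continue.
Add FIRST(Tail) = { d, f, i, n, q }; Tail is not nullable, stop.

{ d, f, i, n, q }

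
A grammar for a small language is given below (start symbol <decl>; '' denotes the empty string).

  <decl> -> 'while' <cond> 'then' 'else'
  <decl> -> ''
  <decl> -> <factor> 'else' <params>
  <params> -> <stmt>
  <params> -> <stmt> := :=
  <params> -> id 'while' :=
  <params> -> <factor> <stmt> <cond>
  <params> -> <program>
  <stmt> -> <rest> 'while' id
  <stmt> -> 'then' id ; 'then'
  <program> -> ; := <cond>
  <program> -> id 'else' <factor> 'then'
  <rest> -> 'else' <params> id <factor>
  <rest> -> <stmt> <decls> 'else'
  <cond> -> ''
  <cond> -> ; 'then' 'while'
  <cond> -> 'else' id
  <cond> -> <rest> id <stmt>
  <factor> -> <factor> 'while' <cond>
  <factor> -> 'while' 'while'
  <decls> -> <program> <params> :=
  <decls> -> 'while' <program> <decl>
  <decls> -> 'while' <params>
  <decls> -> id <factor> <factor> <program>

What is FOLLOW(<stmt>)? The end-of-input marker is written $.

{ $, 'else', 'then', 'while', :=, ;, id }

In <params> -> <stmt>: <stmt> is at the end, add FOLLOW(<params>) = { $, 'else', :=, id }.
In <params> -> <stmt> := :=: add FIRST(:= :=) = { := }.
In <params> -> <factor> <stmt> <cond>: add FIRST(<cond>)\{''} = { 'else', 'then', ; }.
  Since <cond> is nullable, also add FOLLOW(<params>) = { $, 'else', :=, id }.
In <rest> -> <stmt> <decls> 'else': add FIRST(<decls> 'else') = { 'while', ;, id }.
In <cond> -> <rest> id <stmt>: <stmt> is at the end, add FOLLOW(<cond>) = { $, 'else', 'then', 'while', :=, ;, id }.
Union: FOLLOW(<stmt>) = { $, 'else', 'then', 'while', :=, ;, id }.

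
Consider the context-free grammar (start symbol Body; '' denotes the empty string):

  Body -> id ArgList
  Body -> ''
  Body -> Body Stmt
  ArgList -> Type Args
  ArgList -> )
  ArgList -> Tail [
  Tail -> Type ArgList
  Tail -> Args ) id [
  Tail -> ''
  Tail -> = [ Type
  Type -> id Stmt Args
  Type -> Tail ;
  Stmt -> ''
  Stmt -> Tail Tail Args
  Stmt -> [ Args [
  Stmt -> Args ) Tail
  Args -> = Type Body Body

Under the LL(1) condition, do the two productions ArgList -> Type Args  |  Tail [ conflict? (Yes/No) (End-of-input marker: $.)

FIRST(Type Args) = { ;, =, id } and FIRST(Tail [) = { ;, =, [, id }.
Both contain ;, so the two alternatives are not disjoint — LL(1) conflict.

Yes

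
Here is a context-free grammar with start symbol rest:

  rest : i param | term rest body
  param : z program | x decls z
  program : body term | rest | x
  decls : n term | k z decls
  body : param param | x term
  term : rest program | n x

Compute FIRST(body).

From body : param param: add FIRST(param) = { x, z }.
body : x term contributes {x}.
Union: FIRST(body) = { x, z }.

{ x, z }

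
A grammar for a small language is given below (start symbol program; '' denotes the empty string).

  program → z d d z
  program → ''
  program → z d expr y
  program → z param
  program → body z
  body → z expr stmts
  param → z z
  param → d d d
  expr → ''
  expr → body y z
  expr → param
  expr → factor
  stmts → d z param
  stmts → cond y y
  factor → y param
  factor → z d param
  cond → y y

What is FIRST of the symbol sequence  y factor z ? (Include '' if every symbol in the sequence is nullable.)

y is a terminal; add {y} and stop.

{ y }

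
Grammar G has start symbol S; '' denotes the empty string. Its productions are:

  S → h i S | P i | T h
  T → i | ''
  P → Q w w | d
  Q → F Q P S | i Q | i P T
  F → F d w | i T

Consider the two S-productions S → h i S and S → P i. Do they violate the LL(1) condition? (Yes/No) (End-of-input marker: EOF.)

No

FIRST(h i S) = { h } and FIRST(P i) = { d, i }.
The FIRST sets are disjoint and neither alternative is nullable — no conflict.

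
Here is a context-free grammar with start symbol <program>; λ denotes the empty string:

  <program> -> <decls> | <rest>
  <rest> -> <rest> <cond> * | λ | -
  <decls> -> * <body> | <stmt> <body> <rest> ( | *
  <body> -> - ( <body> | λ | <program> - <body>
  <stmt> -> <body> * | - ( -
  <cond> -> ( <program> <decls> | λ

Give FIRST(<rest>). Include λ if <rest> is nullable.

{ (, *, -, λ }

From <rest> -> <rest> <cond> *: <rest>, <cond> nullable, take FIRST(<rest>) ∪ FIRST(<cond>) ∪ {*} = { (, *, - }.
<rest> -> λ contributes λ.
<rest> -> - contributes {-}.
Union: FIRST(<rest>) = { (, *, -, λ }.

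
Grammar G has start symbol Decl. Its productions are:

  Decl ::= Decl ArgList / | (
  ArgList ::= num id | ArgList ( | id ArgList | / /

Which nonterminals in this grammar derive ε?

{ } (none)

No nonterminal has an empty production or an RHS whose symbols are all nullable.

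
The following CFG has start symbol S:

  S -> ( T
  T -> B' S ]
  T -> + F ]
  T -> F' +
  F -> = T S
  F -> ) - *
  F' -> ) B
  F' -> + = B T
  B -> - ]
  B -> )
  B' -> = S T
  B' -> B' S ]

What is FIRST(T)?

{ ), +, = }

From T -> B' S ]: add FIRST(B') = { = }.
T -> + F ] contributes {+}.
From T -> F' +: add FIRST(F') = { ), + }.
Union: FIRST(T) = { ), +, = }.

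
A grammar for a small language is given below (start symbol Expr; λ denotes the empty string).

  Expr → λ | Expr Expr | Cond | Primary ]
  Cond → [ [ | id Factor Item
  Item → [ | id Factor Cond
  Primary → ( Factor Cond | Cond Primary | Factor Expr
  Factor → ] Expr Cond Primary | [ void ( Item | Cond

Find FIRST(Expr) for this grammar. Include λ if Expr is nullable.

Expr → λ contributes λ.
From Expr → Expr Expr: Expr, Expr nullable, take FIRST(Expr) ∪ FIRST(Expr) = { (, [, ], id }; also λ since the whole RHS is nullable.
From Expr → Cond: add FIRST(Cond) = { [, id }.
From Expr → Primary ]: add FIRST(Primary) = { (, [, ], id }.
Union: FIRST(Expr) = { (, [, ], id, λ }.

{ (, [, ], id, λ }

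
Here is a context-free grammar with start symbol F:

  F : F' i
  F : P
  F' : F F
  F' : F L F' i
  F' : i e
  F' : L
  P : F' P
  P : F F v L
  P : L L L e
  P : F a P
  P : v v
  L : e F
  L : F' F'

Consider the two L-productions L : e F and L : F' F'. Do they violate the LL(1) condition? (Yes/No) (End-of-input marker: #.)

FIRST(e F) = { e } and FIRST(F' F') = { e, i, v }.
Both contain e, so the two alternatives are not disjoint — LL(1) conflict.

Yes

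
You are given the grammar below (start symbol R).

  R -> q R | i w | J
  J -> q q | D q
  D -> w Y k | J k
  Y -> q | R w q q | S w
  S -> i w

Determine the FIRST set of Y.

{ i, q, w }

Y -> q contributes {q}.
From Y -> R w q q: add FIRST(R) = { i, q, w }.
From Y -> S w: add FIRST(S) = { i }.
Union: FIRST(Y) = { i, q, w }.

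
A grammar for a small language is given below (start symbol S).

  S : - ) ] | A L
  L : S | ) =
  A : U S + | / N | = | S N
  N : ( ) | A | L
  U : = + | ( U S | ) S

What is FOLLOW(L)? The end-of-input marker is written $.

In S : A L: L is at the end, add FOLLOW(S) = { $, (, ), +, -, /, = }.
In N : L: L is at the end, add FOLLOW(N) = { (, ), -, /, = }.
Union: FOLLOW(L) = { $, (, ), +, -, /, = }.

{ $, (, ), +, -, /, = }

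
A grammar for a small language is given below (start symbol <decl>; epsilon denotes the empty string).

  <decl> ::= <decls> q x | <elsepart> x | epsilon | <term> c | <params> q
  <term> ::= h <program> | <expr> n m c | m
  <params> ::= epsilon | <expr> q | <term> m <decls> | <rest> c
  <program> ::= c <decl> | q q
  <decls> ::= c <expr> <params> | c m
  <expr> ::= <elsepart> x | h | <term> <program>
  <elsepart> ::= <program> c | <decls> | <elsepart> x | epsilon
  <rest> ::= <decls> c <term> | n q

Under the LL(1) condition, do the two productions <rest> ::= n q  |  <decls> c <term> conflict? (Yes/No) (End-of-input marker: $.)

FIRST(n q) = { n } and FIRST(<decls> c <term>) = { c }.
The FIRST sets are disjoint and neither alternative is nullable — no conflict.

No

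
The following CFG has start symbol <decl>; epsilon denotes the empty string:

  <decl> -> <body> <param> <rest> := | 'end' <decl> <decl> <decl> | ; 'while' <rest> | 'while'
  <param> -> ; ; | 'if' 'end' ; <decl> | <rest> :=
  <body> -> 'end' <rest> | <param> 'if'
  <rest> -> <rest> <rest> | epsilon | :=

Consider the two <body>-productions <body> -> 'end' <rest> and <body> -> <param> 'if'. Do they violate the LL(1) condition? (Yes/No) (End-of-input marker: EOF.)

FIRST('end' <rest>) = { 'end' } and FIRST(<param> 'if') = { 'if', :=, ; }.
The FIRST sets are disjoint and neither alternative is nullable — no conflict.

No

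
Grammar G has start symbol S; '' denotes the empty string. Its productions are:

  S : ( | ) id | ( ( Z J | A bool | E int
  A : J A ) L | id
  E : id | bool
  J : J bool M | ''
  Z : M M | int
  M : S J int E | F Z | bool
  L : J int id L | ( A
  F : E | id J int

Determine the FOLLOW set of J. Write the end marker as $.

{ $, bool, id, int }

In S : ( ( Z J: J is at the end, add FOLLOW(S) = { $, bool, int }.
In A : J A ) L: add FIRST(A ) L) = { bool, id }.
In J : J bool M: add FIRST(bool M) = { bool }.
In M : S J int E: add FIRST(int E) = { int }.
In L : J int id L: add FIRST(int id L) = { int }.
In F : id J int: add FIRST(int) = { int }.
Union: FOLLOW(J) = { $, bool, id, int }.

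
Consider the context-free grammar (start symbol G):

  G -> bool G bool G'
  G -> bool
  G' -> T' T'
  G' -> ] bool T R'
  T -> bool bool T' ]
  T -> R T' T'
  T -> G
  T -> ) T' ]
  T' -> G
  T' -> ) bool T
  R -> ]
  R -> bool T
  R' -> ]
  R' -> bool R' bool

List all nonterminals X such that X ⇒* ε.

No nonterminal has an empty production or an RHS whose symbols are all nullable.

{ } (none)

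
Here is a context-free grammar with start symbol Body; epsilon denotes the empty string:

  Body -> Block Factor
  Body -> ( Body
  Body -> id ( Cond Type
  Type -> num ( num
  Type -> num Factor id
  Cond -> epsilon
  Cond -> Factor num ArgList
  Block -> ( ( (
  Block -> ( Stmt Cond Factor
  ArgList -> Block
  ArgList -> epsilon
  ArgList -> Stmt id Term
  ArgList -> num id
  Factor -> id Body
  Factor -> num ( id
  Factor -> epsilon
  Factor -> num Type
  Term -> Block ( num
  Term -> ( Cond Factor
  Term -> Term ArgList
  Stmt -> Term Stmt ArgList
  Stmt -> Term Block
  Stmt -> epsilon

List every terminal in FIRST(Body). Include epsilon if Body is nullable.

From Body -> Block Factor: add FIRST(Block) = { ( }.
Body -> ( Body contributes {(}.
Body -> id ( Cond Type contributes {id}.
Union: FIRST(Body) = { (, id }.

{ (, id }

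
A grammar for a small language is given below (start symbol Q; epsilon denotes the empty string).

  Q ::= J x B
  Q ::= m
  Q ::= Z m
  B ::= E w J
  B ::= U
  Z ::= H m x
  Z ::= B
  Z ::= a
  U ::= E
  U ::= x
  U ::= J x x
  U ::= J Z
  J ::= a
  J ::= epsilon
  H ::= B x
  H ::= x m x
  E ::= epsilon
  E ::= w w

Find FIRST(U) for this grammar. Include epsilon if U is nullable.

{ a, w, x, epsilon }

From U ::= E: add FIRST(E) = { w, epsilon } (including epsilon since E is nullable).
U ::= x contributes {x}.
From U ::= J x x: J nullable, take FIRST(J) ∪ {x} = { a, x }.
From U ::= J Z: J, Z nullable, take FIRST(J) ∪ FIRST(Z) = { a, w, x }; also epsilon since the whole RHS is nullable.
Union: FIRST(U) = { a, w, x, epsilon }.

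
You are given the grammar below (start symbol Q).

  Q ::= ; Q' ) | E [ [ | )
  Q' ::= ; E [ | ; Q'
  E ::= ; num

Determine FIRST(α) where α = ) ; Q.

) is a terminal; add {)} and stop.

{ ) }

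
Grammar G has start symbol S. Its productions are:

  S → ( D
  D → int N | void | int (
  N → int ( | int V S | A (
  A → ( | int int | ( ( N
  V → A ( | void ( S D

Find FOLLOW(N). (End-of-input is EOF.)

{ EOF, (, int, void }

In D → int N: N is at the end, add FOLLOW(D) = { EOF, (, int, void }.
In A → ( ( N: N is at the end, add FOLLOW(A) = { ( }.
Union: FOLLOW(N) = { EOF, (, int, void }.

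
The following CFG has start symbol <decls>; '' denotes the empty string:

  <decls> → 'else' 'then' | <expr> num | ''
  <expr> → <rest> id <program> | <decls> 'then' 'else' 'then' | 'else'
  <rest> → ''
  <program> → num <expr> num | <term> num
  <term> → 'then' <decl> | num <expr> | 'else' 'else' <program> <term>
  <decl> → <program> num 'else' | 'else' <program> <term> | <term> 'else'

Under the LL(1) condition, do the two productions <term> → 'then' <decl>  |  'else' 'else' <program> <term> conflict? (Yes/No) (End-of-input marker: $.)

No

FIRST('then' <decl>) = { 'then' } and FIRST('else' 'else' <program> <term>) = { 'else' }.
The FIRST sets are disjoint and neither alternative is nullable — no conflict.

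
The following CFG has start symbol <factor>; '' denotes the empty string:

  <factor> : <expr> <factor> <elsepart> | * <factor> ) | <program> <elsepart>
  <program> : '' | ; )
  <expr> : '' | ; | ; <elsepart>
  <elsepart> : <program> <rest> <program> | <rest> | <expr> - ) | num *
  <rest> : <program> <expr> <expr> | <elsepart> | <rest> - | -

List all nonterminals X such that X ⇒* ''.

{ <elsepart>, <expr>, <factor>, <program>, <rest> }

Directly nullable (have an ''-production): <program>, <expr>.
<elsepart> : <program> <rest> <program> with every symbol nullable, so <elsepart> is nullable.
<rest> : <program> <expr> <expr> with every symbol nullable, so <rest> is nullable.
<factor> : <expr> <factor> <elsepart> with every symbol nullable, so <factor> is nullable.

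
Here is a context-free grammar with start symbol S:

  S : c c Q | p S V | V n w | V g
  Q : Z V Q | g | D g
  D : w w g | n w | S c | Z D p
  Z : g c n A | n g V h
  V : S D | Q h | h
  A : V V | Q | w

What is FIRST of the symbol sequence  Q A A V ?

{ c, g, h, n, p, w }

Add FIRST(Q) = { c, g, h, n, p, w }; Q is not nullable, stop.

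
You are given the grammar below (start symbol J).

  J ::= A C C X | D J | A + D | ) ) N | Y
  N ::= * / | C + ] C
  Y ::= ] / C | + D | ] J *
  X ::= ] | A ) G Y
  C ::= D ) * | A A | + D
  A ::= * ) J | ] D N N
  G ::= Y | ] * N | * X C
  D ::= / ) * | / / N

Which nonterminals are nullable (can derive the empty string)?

No nonterminal has an empty production or an RHS whose symbols are all nullable.

{ } (none)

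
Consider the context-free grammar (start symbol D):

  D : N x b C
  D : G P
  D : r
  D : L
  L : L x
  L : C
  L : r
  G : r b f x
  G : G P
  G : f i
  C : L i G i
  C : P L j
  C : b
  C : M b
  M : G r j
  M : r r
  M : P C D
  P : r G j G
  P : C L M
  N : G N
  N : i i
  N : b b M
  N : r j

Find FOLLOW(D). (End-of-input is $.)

D is the start symbol, so $ ∈ FOLLOW(D).
In M : P C D: D is at the end, add FOLLOW(M) = { $, b, f, i, j, r, x }.
Union: FOLLOW(D) = { $, b, f, i, j, r, x }.

{ $, b, f, i, j, r, x }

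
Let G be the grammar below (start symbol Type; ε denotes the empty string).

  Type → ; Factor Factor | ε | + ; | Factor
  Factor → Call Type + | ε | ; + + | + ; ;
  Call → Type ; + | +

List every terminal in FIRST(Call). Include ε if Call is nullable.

{ +, ; }

From Call → Type ; +: Type nullable, take FIRST(Type) ∪ {;} = { +, ; }.
Call → + contributes {+}.
Union: FIRST(Call) = { +, ; }.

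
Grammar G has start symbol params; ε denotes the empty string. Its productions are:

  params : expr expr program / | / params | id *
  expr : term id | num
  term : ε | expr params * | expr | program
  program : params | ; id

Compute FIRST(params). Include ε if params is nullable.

From params : expr expr program /: add FIRST(expr) = { /, ;, id, num }.
params : / params contributes {/}.
params : id * contributes {id}.
Union: FIRST(params) = { /, ;, id, num }.

{ /, ;, id, num }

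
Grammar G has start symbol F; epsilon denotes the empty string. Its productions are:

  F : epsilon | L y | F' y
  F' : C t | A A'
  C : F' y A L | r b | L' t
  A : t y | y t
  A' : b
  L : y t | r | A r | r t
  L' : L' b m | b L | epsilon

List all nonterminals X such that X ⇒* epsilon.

Directly nullable (have an epsilon-production): F, L'.
No other nonterminal has a production whose RHS symbols are all nullable.

{ F, L' }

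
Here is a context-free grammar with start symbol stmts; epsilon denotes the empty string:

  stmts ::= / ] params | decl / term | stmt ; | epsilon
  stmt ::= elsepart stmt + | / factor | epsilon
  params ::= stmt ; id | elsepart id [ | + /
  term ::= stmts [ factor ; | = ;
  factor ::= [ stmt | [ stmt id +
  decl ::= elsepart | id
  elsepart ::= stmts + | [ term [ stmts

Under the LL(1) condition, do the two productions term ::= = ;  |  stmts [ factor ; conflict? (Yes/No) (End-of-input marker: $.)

No

FIRST(= ;) = { = } and FIRST(stmts [ factor ;) = { +, /, ;, [, id }.
The FIRST sets are disjoint and neither alternative is nullable — no conflict.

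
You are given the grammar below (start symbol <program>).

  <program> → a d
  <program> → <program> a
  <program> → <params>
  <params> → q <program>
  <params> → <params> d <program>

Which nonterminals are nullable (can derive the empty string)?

No nonterminal has an empty production or an RHS whose symbols are all nullable.

{ } (none)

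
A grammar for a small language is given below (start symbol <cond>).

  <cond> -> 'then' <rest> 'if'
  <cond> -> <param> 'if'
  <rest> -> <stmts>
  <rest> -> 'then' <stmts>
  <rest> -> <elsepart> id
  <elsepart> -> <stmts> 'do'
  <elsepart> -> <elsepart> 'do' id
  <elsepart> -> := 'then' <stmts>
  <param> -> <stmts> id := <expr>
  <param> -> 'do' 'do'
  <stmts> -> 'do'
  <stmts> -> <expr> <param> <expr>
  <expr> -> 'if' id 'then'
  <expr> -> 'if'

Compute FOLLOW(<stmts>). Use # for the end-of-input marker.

In <rest> -> <stmts>: <stmts> is at the end, add FOLLOW(<rest>) = { 'if' }.
In <rest> -> 'then' <stmts>: <stmts> is at the end, add FOLLOW(<rest>) = { 'if' }.
In <elsepart> -> <stmts> 'do': add FIRST('do') = { 'do' }.
In <elsepart> -> := 'then' <stmts>: <stmts> is at the end, add FOLLOW(<elsepart>) = { 'do', id }.
In <param> -> <stmts> id := <expr>: add FIRST(id := <expr>) = { id }.
Union: FOLLOW(<stmts>) = { 'do', 'if', id }.

{ 'do', 'if', id }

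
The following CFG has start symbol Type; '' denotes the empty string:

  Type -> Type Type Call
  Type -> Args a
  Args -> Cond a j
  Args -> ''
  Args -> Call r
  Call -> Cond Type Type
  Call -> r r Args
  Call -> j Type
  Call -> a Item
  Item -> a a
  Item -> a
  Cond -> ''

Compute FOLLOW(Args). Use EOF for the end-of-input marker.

{ EOF, a, j, r }

In Type -> Args a: add FIRST(a) = { a }.
In Call -> r r Args: Args is at the end, add FOLLOW(Call) = { EOF, a, j, r }.
Union: FOLLOW(Args) = { EOF, a, j, r }.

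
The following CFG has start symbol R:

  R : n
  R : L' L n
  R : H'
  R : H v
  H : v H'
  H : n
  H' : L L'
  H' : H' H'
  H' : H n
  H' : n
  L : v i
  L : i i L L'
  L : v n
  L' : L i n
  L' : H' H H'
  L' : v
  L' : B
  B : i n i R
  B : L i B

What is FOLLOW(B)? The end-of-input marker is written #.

In L' : B: B is at the end, add FOLLOW(L') = { #, i, n, v }.
In B : L i B: B is at the end, add FOLLOW(B) = { #, i, n, v }.
Union: FOLLOW(B) = { #, i, n, v }.

{ #, i, n, v }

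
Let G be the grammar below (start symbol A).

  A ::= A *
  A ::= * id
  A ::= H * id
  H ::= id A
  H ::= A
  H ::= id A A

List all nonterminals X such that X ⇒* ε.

{ } (none)

No nonterminal has an empty production or an RHS whose symbols are all nullable.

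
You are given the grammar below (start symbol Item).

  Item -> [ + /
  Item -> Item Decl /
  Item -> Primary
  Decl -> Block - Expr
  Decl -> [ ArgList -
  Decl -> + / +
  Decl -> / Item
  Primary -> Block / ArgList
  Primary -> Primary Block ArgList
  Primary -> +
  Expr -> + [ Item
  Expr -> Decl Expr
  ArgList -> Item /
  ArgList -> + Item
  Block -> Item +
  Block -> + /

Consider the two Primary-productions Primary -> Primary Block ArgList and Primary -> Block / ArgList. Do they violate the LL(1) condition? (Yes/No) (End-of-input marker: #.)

FIRST(Primary Block ArgList) = { +, [ } and FIRST(Block / ArgList) = { +, [ }.
Both contain +, so the two alternatives are not disjoint — LL(1) conflict.

Yes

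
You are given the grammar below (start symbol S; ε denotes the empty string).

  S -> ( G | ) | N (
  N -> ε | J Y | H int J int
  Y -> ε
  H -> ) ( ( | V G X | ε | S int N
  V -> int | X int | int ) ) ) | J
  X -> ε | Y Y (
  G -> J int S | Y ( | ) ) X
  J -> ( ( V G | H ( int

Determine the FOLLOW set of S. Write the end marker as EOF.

S is the start symbol, so EOF ∈ FOLLOW(S).
In H -> S int N: add FIRST(int N) = { int }.
In G -> J int S: S is at the end, add FOLLOW(G) = { EOF, (, ), int }.
Union: FOLLOW(S) = { EOF, (, ), int }.

{ EOF, (, ), int }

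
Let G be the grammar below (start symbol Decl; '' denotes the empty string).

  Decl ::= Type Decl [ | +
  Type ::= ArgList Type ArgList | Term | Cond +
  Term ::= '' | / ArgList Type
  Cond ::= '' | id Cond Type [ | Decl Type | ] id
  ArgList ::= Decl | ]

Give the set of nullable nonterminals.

Directly nullable (have an ''-production): Term, Cond.
Type ::= Term with every symbol nullable, so Type is nullable.
No other nonterminal has a production whose RHS symbols are all nullable.

{ Cond, Term, Type }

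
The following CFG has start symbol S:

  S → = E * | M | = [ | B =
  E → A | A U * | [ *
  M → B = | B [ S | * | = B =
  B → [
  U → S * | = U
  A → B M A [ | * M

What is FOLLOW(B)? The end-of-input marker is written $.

{ *, =, [ }

In S → B =: add FIRST(=) = { = }.
In M → B =: add FIRST(=) = { = }.
In M → B [ S: add FIRST([ S) = { [ }.
In M → = B =: add FIRST(=) = { = }.
In A → B M A [: add FIRST(M A [) = { *, =, [ }.
Union: FOLLOW(B) = { *, =, [ }.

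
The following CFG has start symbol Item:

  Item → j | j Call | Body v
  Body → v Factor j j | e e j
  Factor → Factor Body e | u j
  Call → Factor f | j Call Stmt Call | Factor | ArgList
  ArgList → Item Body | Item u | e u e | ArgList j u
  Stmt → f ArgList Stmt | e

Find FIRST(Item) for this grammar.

{ e, j, v }

Item → j contributes {j}.
Item → j Call contributes {j}.
From Item → Body v: add FIRST(Body) = { e, v }.
Union: FIRST(Item) = { e, j, v }.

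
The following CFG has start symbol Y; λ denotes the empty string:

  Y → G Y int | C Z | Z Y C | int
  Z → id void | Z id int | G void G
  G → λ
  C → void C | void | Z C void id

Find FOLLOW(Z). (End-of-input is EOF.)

In Y → C Z: Z is at the end, add FOLLOW(Y) = { EOF, id, int, void }.
In Y → Z Y C: add FIRST(Y C) = { id, int, void }.
In Z → Z id int: add FIRST(id int) = { id }.
In C → Z C void id: add FIRST(C void id) = { id, void }.
Union: FOLLOW(Z) = { EOF, id, int, void }.

{ EOF, id, int, void }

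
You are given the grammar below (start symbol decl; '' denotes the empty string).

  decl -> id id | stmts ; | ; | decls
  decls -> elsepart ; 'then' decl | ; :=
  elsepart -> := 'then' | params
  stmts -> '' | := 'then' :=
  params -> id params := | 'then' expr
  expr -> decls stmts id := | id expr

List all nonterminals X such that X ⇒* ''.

{ stmts }

Directly nullable (have an ''-production): stmts.
No other nonterminal has a production whose RHS symbols are all nullable.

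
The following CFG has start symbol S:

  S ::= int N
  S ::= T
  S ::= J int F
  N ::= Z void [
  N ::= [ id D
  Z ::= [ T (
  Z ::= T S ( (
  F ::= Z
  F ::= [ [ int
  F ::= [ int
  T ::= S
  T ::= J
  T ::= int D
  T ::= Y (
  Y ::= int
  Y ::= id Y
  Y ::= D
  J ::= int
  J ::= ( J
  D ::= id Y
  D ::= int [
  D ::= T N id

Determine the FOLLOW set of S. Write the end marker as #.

{ #, (, [, id, int }

S is the start symbol, so # ∈ FOLLOW(S).
In Z ::= T S ( (: add FIRST(( () = { ( }.
In T ::= S: S is at the end, add FOLLOW(T) = { #, (, [, id, int }.
Union: FOLLOW(S) = { #, (, [, id, int }.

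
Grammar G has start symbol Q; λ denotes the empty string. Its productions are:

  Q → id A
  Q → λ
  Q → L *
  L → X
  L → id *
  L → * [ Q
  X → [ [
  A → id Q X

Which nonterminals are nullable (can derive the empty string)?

Directly nullable (have an λ-production): Q.
No other nonterminal has a production whose RHS symbols are all nullable.

{ Q }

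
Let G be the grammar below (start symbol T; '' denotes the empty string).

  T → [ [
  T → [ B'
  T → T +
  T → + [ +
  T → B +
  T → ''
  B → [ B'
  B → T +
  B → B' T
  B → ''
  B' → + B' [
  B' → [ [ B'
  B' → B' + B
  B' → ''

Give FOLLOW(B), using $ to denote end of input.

{ $, +, [ }

In T → B +: add FIRST(+) = { + }.
In B' → B' + B: B is at the end, add FOLLOW(B') = { $, +, [ }.
Union: FOLLOW(B) = { $, +, [ }.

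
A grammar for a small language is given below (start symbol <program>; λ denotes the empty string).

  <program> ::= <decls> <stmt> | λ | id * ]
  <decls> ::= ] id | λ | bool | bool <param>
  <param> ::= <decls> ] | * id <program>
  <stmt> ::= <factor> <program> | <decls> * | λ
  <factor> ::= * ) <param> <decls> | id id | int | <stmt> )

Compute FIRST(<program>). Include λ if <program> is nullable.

{ ), *, ], bool, id, int, λ }

From <program> ::= <decls> <stmt>: <decls>, <stmt> nullable, take FIRST(<decls>) ∪ FIRST(<stmt>) = { ), *, ], bool, id, int }; also λ since the whole RHS is nullable.
<program> ::= λ contributes λ.
<program> ::= id * ] contributes {id}.
Union: FIRST(<program>) = { ), *, ], bool, id, int, λ }.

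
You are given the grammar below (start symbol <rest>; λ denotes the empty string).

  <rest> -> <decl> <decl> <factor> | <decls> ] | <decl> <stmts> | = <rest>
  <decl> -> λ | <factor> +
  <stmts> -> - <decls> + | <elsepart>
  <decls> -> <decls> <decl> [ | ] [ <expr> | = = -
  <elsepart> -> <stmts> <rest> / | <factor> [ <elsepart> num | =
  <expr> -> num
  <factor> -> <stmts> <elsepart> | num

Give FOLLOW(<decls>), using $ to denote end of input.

In <rest> -> <decls> ]: add FIRST(]) = { ] }.
In <stmts> -> - <decls> +: add FIRST(+) = { + }.
In <decls> -> <decls> <decl> [: add FIRST(<decl> [) = { -, =, [, num }.
Union: FOLLOW(<decls>) = { +, -, =, [, ], num }.

{ +, -, =, [, ], num }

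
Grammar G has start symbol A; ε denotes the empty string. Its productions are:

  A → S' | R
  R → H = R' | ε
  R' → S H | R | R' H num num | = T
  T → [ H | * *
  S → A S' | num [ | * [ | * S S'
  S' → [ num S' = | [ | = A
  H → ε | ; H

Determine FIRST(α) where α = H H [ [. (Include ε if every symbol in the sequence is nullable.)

Add FIRST(H)\{ε} = { ; }; H is nullable, continue.
Add FIRST(H)\{ε} = { ; }; H is nullable, continue.
[ is a terminal; add {[} and stop.

{ ;, [ }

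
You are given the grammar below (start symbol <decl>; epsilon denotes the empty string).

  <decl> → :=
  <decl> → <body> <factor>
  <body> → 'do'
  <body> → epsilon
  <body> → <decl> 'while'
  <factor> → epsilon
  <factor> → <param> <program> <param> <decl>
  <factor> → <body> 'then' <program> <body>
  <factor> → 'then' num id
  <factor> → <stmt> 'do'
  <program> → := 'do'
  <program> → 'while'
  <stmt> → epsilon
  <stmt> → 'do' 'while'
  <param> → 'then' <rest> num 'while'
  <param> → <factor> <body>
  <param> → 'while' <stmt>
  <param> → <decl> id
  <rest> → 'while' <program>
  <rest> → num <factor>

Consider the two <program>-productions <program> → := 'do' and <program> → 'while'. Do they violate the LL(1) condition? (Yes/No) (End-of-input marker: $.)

FIRST(:= 'do') = { := } and FIRST('while') = { 'while' }.
The FIRST sets are disjoint and neither alternative is nullable — no conflict.

No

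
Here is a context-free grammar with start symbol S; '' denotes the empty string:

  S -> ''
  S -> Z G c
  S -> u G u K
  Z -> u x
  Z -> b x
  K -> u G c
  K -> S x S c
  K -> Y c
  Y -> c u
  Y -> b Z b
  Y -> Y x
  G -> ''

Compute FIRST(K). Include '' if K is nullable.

K -> u G c contributes {u}.
From K -> S x S c: S nullable, take FIRST(S) ∪ {x} = { b, u, x }.
From K -> Y c: add FIRST(Y) = { b, c }.
Union: FIRST(K) = { b, c, u, x }.

{ b, c, u, x }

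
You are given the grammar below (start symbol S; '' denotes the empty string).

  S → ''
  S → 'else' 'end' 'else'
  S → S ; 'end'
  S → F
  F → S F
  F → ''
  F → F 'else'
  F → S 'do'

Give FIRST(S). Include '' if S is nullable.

{ 'do', 'else', ;, '' }

S → '' contributes ''.
S → 'else' 'end' 'else' contributes {'else'}.
From S → S ; 'end': S nullable, take FIRST(S) ∪ {;} = { 'do', 'else', ; }.
From S → F: add FIRST(F) = { 'do', 'else', ;, '' } (including '' since F is nullable).
Union: FIRST(S) = { 'do', 'else', ;, '' }.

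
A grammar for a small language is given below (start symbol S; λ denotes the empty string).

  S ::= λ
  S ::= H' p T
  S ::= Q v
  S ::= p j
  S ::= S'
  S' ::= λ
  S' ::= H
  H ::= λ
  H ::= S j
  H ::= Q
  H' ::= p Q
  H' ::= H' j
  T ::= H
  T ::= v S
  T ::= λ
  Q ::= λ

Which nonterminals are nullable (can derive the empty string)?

{ H, Q, S, S', T }

Directly nullable (have an λ-production): S, S', H, T, Q.
No other nonterminal has a production whose RHS symbols are all nullable.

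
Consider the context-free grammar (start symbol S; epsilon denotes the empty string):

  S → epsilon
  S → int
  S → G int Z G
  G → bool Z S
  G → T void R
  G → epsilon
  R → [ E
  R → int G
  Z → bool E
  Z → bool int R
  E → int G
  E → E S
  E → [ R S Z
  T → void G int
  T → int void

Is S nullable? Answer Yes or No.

S has an epsilon-production, so S ⇒ epsilon.

Yes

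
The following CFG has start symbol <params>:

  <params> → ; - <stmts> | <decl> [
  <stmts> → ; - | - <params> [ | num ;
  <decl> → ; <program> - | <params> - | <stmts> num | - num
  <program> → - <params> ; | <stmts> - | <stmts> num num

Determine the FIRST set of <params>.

{ -, ;, num }

<params> → ; - <stmts> contributes {;}.
From <params> → <decl> [: add FIRST(<decl>) = { -, ;, num }.
Union: FIRST(<params>) = { -, ;, num }.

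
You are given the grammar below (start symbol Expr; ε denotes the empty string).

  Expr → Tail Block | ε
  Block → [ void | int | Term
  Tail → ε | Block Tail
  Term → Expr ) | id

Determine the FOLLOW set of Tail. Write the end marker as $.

In Expr → Tail Block: add FIRST(Block) = { ), [, id, int }.
In Tail → Block Tail: Tail is at the end, add FOLLOW(Tail) = { ), [, id, int }.
Union: FOLLOW(Tail) = { ), [, id, int }.

{ ), [, id, int }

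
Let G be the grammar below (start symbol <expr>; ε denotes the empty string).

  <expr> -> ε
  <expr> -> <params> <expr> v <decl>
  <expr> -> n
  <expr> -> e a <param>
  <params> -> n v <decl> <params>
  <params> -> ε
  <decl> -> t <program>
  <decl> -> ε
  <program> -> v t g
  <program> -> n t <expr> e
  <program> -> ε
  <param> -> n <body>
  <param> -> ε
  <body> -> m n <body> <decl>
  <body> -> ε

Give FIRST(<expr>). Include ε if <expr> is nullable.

{ e, n, v, ε }

<expr> -> ε contributes ε.
From <expr> -> <params> <expr> v <decl>: <params>, <expr> nullable, take FIRST(<params>) ∪ FIRST(<expr>) ∪ {v} = { e, n, v }.
<expr> -> n contributes {n}.
<expr> -> e a <param> contributes {e}.
Union: FIRST(<expr>) = { e, n, v, ε }.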